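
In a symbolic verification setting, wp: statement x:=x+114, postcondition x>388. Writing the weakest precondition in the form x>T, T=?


Formula: wp(x:=E, P) = P[E/x] (substitute E for x in postcondition)
Step 1: Postcondition: x>388
Step 2: Substitute x+114 for x: x+114>388
Step 3: Solve for x: x > 388-114 = 274

274


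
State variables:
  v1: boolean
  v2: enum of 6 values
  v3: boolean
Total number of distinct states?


State space = product of domain sizes of all variables.
Domain sizes:
  v1 (boolean): 2
  v2 (enum of 6 values): 6
  v3 (boolean): 2
Product = 2 * 6 * 2 = 24

24


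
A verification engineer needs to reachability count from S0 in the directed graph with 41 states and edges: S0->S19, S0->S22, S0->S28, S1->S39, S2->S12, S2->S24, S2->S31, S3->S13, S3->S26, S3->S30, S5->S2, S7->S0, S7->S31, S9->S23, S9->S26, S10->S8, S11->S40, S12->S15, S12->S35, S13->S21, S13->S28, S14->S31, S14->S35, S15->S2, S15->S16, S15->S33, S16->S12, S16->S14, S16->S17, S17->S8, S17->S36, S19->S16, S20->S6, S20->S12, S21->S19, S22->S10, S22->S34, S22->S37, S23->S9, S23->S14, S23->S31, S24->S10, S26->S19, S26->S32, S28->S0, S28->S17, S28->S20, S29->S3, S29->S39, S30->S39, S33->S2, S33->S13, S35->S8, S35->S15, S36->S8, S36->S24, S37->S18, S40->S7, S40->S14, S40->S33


BFS from S0:
  layer 0: {S0}
  layer 1: {S19, S22, S28}
  layer 2: {S10, S16, S17, S20, S34, S37}
  layer 3: {S6, S8, S12, S14, S18, S36}
  layer 4: {S15, S24, S31, S35}
  layer 5: {S2, S33}
  layer 6: {S13}
  layer 7: {S21}
Reachable set: {S0, S2, S6, S8, S10, S12, S13, S14, S15, S16, S17, S18, S19, S20, S21, S22, S24, S28, S31, S33, S34, S35, S36, S37}
Count = 24

24


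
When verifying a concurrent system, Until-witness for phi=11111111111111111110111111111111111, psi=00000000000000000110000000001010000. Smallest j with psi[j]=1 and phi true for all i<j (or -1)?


(phi U psi) at 0: need smallest j with psi[j]=1 and phi[i]=1 for all i in [0,j).
Scan from step 0:
  step 0: phi=1, psi=0 -> continue
  step 1: phi=1, psi=0 -> continue
  step 2: phi=1, psi=0 -> continue
  step 3: phi=1, psi=0 -> continue
  step 17: psi=1 and phi held for [0,17) -> witness found
Witness step = 17

17


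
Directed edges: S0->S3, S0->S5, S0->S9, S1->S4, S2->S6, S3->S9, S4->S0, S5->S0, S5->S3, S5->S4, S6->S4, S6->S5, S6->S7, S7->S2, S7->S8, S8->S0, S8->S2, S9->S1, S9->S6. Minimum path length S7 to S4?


BFS layer-by-layer from S7:
  dist 0: {S7}
  dist 1: {S2, S8}
  dist 2: {S0, S6}
  dist 3: {S3, S4, S5, S9}
  -> S4 reached at distance 3
Shortest path length = 3

3


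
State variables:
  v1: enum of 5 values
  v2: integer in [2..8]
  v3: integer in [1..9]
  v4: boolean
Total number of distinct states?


State space = product of domain sizes of all variables.
Domain sizes:
  v1 (enum of 5 values): 5
  v2 (integer in [2..8]): 7
  v3 (integer in [1..9]): 9
  v4 (boolean): 2
Product = 5 * 7 * 9 * 2 = 630

630


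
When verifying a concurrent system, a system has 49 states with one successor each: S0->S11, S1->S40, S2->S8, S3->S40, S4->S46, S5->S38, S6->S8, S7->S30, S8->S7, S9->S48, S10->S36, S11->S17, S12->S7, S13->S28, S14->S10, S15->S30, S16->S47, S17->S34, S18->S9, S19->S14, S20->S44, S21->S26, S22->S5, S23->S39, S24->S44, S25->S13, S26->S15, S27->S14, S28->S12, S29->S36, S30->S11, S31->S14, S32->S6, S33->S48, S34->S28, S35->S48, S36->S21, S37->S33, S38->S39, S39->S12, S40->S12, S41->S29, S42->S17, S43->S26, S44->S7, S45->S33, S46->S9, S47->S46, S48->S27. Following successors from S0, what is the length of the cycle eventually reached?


Trace from S0 until a state repeats:
  S0 -> S11 -> S17 -> S34 -> S28 -> S12 -> S7 -> S30 -> S11
S11 first seen at step 1, revisited at step 8.
Cycle length = 8 - 1 = 7

7


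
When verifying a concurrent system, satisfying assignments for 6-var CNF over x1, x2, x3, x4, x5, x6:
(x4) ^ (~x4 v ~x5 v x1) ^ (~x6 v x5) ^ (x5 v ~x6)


CNF with 4 clauses over 6 vars (64 assignments).
An assignment satisfies CNF iff every clause has >=1 true literal.
Check each row (bits = x1,x2,x3,x4,x5,x6; clause T/F shown):
  row 0 [000000]: clauses=FTTT -> 0
  row 1 [000001]: clauses=FTFF -> 0
  row 2 [000010]: clauses=FTTT -> 0
  row 3 [000011]: clauses=FTTT -> 0
  row 4 [000100]: clauses=TTTT -> 1
  (every remaining row is evaluated the same way; all 64 results are listed next)
Full result column, 8 rows per line (x1,x2,x3 fixed per line; x4,x5,x6 runs 000..111 left to right):
  rows 0-7 [x1,x2,x3=000]: 00001000  (ones: 1)
  rows 8-15 [x1,x2,x3=001]: 00001000  (ones: 1)
  rows 16-23 [x1,x2,x3=010]: 00001000  (ones: 1)
  rows 24-31 [x1,x2,x3=011]: 00001000  (ones: 1)
  rows 32-39 [x1,x2,x3=100]: 00001011  (ones: 3)
  rows 40-47 [x1,x2,x3=101]: 00001011  (ones: 3)
  rows 48-55 [x1,x2,x3=110]: 00001011  (ones: 3)
  rows 56-63 [x1,x2,x3=111]: 00001011  (ones: 3)
Satisfying assignments = 1+1+1+1+3+3+3+3 = 16

16


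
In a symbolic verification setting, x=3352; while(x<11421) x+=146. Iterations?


Step 1: x goes from 3352 toward 11421 by 146; the body runs while x<11421, so iterations = ceil((bound-start)/step)
Step 2: Distance=8069
Step 3: ceil(8069/146)=56

56


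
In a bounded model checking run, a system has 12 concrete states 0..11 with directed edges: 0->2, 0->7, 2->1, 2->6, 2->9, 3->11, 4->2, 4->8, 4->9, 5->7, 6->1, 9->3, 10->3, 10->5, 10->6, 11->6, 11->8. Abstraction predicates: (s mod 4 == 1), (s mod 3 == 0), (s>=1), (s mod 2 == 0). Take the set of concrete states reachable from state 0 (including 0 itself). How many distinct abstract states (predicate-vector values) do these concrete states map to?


BFS from 0:
Concrete reachable: {0, 1, 2, 3, 6, 7, 8, 9, 11}
Abstract via predicates (s mod 4 == 1), (s mod 3 == 0), (s>=1), (s mod 2 == 0):
  (0,0,1,0) <- {7, 11}
  (0,0,1,1) <- {2, 8}
  (0,1,0,1) <- {0}
  (0,1,1,0) <- {3}
  (0,1,1,1) <- {6}
  (1,0,1,0) <- {1}
  (1,1,1,0) <- {9}
Distinct abstract states = 7

7


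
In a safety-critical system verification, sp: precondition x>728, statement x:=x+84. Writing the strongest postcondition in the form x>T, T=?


Formula: sp(P, x:=E) = exists old_x. (x = E[old_x/x]) AND P[old_x/x] (old_x is the value of x before the assignment; eliminate old_x by solving x = E[old_x/x] for old_x)
Step 1: Precondition P: x>728, i.e. old_x > 728
Step 2: Assignment gives x = old_x + 84, so old_x = x - 84
Step 3: Substitute into P: x - 84 > 728
Step 4: Simplify: x > 728+84 = 812

812


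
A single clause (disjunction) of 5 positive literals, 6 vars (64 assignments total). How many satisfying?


Step 1: Total=2^6=64
Step 2: Unsat when all 5 false: 2^1=2
Step 3: Sat=64-2=62

62


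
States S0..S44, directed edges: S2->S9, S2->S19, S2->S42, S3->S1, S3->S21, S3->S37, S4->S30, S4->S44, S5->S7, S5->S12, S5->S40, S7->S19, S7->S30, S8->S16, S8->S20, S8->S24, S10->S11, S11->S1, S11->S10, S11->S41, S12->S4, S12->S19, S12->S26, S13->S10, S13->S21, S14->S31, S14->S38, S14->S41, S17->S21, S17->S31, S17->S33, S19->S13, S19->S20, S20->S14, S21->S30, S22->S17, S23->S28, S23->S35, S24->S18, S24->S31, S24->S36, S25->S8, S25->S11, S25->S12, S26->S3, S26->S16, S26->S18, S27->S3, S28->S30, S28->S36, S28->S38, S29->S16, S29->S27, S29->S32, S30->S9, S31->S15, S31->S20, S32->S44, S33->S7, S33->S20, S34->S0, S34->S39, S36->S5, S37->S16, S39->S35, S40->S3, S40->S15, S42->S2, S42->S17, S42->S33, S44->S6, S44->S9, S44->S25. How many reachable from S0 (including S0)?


BFS from S0:
  layer 0: {S0}
Reachable set: {S0}
Count = 1

1


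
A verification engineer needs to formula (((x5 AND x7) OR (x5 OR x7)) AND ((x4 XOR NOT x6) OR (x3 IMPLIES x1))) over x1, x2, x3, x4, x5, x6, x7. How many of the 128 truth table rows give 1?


Formula: (((x5 AND x7) OR (x5 OR x7)) AND ((x4 XOR NOT x6) OR (x3 IMPLIES x1))) over 7 vars (128 rows)
Evaluate each row (x1, x2, x3, x4, x5, x6, x7 as bits, MSB first):
  row 0 [0000000]: (((0 AND 0) OR (0 OR 0)) AND ((0 XOR NOT 0) OR (0 IMPLIES 0))) -> 0
  row 1 [0000001]: (((0 AND 1) OR (0 OR 1)) AND ((0 XOR NOT 0) OR (0 IMPLIES 0))) -> 1
  row 2 [0000010]: (((0 AND 0) OR (0 OR 0)) AND ((0 XOR NOT 1) OR (0 IMPLIES 0))) -> 0
  row 3 [0000011]: (((0 AND 1) OR (0 OR 1)) AND ((0 XOR NOT 1) OR (0 IMPLIES 0))) -> 1
  row 4 [0000100]: (((1 AND 0) OR (1 OR 0)) AND ((0 XOR NOT 0) OR (0 IMPLIES 0))) -> 1
  (every remaining row is evaluated the same way; all 128 results are listed next)
Full result column, 8 rows per line (x1,x2,x3,x4 fixed per line; x5,x6,x7 runs 000..111 left to right):
  rows 0-7 [x1,x2,x3,x4=0000]: 01011111  (ones: 6)
  rows 8-15 [x1,x2,x3,x4=0001]: 01011111  (ones: 6)
  rows 16-23 [x1,x2,x3,x4=0010]: 01001100  (ones: 3)
  rows 24-31 [x1,x2,x3,x4=0011]: 00010011  (ones: 3)
  rows 32-39 [x1,x2,x3,x4=0100]: 01011111  (ones: 6)
  rows 40-47 [x1,x2,x3,x4=0101]: 01011111  (ones: 6)
  rows 48-55 [x1,x2,x3,x4=0110]: 01001100  (ones: 3)
  rows 56-63 [x1,x2,x3,x4=0111]: 00010011  (ones: 3)
  rows 64-71 [x1,x2,x3,x4=1000]: 01011111  (ones: 6)
  rows 72-79 [x1,x2,x3,x4=1001]: 01011111  (ones: 6)
  rows 80-87 [x1,x2,x3,x4=1010]: 01011111  (ones: 6)
  rows 88-95 [x1,x2,x3,x4=1011]: 01011111  (ones: 6)
  rows 96-103 [x1,x2,x3,x4=1100]: 01011111  (ones: 6)
  rows 104-111 [x1,x2,x3,x4=1101]: 01011111  (ones: 6)
  rows 112-119 [x1,x2,x3,x4=1110]: 01011111  (ones: 6)
  rows 120-127 [x1,x2,x3,x4=1111]: 01011111  (ones: 6)
Count of 1-rows = 6+6+3+3+6+6+3+3+6+6+6+6+6+6+6+6 = 84

84


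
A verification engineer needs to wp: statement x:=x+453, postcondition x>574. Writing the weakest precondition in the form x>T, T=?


Formula: wp(x:=E, P) = P[E/x] (substitute E for x in postcondition)
Step 1: Postcondition: x>574
Step 2: Substitute x+453 for x: x+453>574
Step 3: Solve for x: x > 574-453 = 121

121


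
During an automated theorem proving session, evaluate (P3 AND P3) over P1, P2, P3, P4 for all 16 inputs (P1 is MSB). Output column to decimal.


Formula: (P3 AND P3) over P1, P2, P3, P4 (16 rows)
Evaluate each row (bits = P1,P2,P3,P4, MSB first):
  row 0 [0000]: (0 AND 0) -> 0
  row 1 [0001]: (0 AND 0) -> 0
  row 2 [0010]: (1 AND 1) -> 1
  row 3 [0011]: (1 AND 1) -> 1
  row 4 [0100]: (0 AND 0) -> 0
  row 5 [0101]: (0 AND 0) -> 0
  row 6 [0110]: (1 AND 1) -> 1
  row 7 [0111]: (1 AND 1) -> 1
  row 8 [1000]: (0 AND 0) -> 0
  row 9 [1001]: (0 AND 0) -> 0
  row 10 [1010]: (1 AND 1) -> 1
  row 11 [1011]: (1 AND 1) -> 1
  row 12 [1100]: (0 AND 0) -> 0
  row 13 [1101]: (0 AND 0) -> 0
  row 14 [1110]: (1 AND 1) -> 1
  row 15 [1111]: (1 AND 1) -> 1
Full result column, 4 rows per line (P1,P2 fixed per line; P3,P4 runs 00..11 left to right):
  rows 0-3 [P1,P2=00]: 0011  = hex 3
  rows 4-7 [P1,P2=01]: 0011  = hex 3
  rows 8-11 [P1,P2=10]: 0011  = hex 3
  rows 12-15 [P1,P2=11]: 0011  = hex 3
Output column (row 0 .. row 15) = 0011001100110011
Output column grouped in 4s = 0011 0011 0011 0011 = 0x3333
Convert to decimal digit by digit (value = value*16 + digit):
  3 -> 3
  3*16 + 3 = 51
  51*16 + 3 = 819
  819*16 + 3 = 13107
Decimal = 13107

13107


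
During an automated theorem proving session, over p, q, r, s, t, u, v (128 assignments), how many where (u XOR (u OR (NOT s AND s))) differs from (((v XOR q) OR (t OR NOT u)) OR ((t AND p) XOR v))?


F1 = (u XOR (u OR (NOT s AND s)))
F2 = (((v XOR q) OR (t OR NOT u)) OR ((t AND p) XOR v))
Evaluate both on each of 128 rows (bits = p,q,r,s,t,u,v):
  row 0 [0000000]: F1=0 F2=1 (differ) -> 1
  row 1 [0000001]: F1=0 F2=1 (differ) -> 1
  row 2 [0000010]: F1=0 F2=0 -> 0
  row 3 [0000011]: F1=0 F2=1 (differ) -> 1
  row 4 [0000100]: F1=0 F2=1 (differ) -> 1
  (every remaining row is evaluated the same way; all 128 results are listed next)
Full result column, 8 rows per line (p,q,r,s fixed per line; t,u,v runs 000..111 left to right):
  rows 0-7 [p,q,r,s=0000]: 11011111  (ones: 7)
  rows 8-15 [p,q,r,s=0001]: 11011111  (ones: 7)
  rows 16-23 [p,q,r,s=0010]: 11011111  (ones: 7)
  rows 24-31 [p,q,r,s=0011]: 11011111  (ones: 7)
  rows 32-39 [p,q,r,s=0100]: 11111111  (ones: 8)
  rows 40-47 [p,q,r,s=0101]: 11111111  (ones: 8)
  rows 48-55 [p,q,r,s=0110]: 11111111  (ones: 8)
  rows 56-63 [p,q,r,s=0111]: 11111111  (ones: 8)
  rows 64-71 [p,q,r,s=1000]: 11011111  (ones: 7)
  rows 72-79 [p,q,r,s=1001]: 11011111  (ones: 7)
  rows 80-87 [p,q,r,s=1010]: 11011111  (ones: 7)
  rows 88-95 [p,q,r,s=1011]: 11011111  (ones: 7)
  rows 96-103 [p,q,r,s=1100]: 11111111  (ones: 8)
  rows 104-111 [p,q,r,s=1101]: 11111111  (ones: 8)
  rows 112-119 [p,q,r,s=1110]: 11111111  (ones: 8)
  rows 120-127 [p,q,r,s=1111]: 11111111  (ones: 8)
Disagreements = 7+7+7+7+8+8+8+8+7+7+7+7+8+8+8+8 = 120

120


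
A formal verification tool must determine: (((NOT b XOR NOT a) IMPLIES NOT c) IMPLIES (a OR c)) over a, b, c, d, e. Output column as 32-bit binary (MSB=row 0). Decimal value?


Formula: (((NOT b XOR NOT a) IMPLIES NOT c) IMPLIES (a OR c)) over a, b, c, d, e (32 rows)
Evaluate each row (bits = a,b,c,d,e, MSB first):
  row 0 [00000]: (((NOT 0 XOR NOT 0) IMPLIES NOT 0) IMPLIES (0 OR 0)) -> 0
  row 1 [00001]: (((NOT 0 XOR NOT 0) IMPLIES NOT 0) IMPLIES (0 OR 0)) -> 0
  row 2 [00010]: (((NOT 0 XOR NOT 0) IMPLIES NOT 0) IMPLIES (0 OR 0)) -> 0
  row 3 [00011]: (((NOT 0 XOR NOT 0) IMPLIES NOT 0) IMPLIES (0 OR 0)) -> 0
  row 4 [00100]: (((NOT 0 XOR NOT 0) IMPLIES NOT 1) IMPLIES (0 OR 1)) -> 1
  row 5 [00101]: (((NOT 0 XOR NOT 0) IMPLIES NOT 1) IMPLIES (0 OR 1)) -> 1
  row 6 [00110]: (((NOT 0 XOR NOT 0) IMPLIES NOT 1) IMPLIES (0 OR 1)) -> 1
  row 7 [00111]: (((NOT 0 XOR NOT 0) IMPLIES NOT 1) IMPLIES (0 OR 1)) -> 1
  row 8 [01000]: (((NOT 1 XOR NOT 0) IMPLIES NOT 0) IMPLIES (0 OR 0)) -> 0
  row 9 [01001]: (((NOT 1 XOR NOT 0) IMPLIES NOT 0) IMPLIES (0 OR 0)) -> 0
  row 10 [01010]: (((NOT 1 XOR NOT 0) IMPLIES NOT 0) IMPLIES (0 OR 0)) -> 0
  row 11 [01011]: (((NOT 1 XOR NOT 0) IMPLIES NOT 0) IMPLIES (0 OR 0)) -> 0
  row 12 [01100]: (((NOT 1 XOR NOT 0) IMPLIES NOT 1) IMPLIES (0 OR 1)) -> 1
  row 13 [01101]: (((NOT 1 XOR NOT 0) IMPLIES NOT 1) IMPLIES (0 OR 1)) -> 1
  row 14 [01110]: (((NOT 1 XOR NOT 0) IMPLIES NOT 1) IMPLIES (0 OR 1)) -> 1
  row 15 [01111]: (((NOT 1 XOR NOT 0) IMPLIES NOT 1) IMPLIES (0 OR 1)) -> 1
  row 16 [10000]: (((NOT 0 XOR NOT 1) IMPLIES NOT 0) IMPLIES (1 OR 0)) -> 1
  row 17 [10001]: (((NOT 0 XOR NOT 1) IMPLIES NOT 0) IMPLIES (1 OR 0)) -> 1
  row 18 [10010]: (((NOT 0 XOR NOT 1) IMPLIES NOT 0) IMPLIES (1 OR 0)) -> 1
  row 19 [10011]: (((NOT 0 XOR NOT 1) IMPLIES NOT 0) IMPLIES (1 OR 0)) -> 1
  row 20 [10100]: (((NOT 0 XOR NOT 1) IMPLIES NOT 1) IMPLIES (1 OR 1)) -> 1
  row 21 [10101]: (((NOT 0 XOR NOT 1) IMPLIES NOT 1) IMPLIES (1 OR 1)) -> 1
  row 22 [10110]: (((NOT 0 XOR NOT 1) IMPLIES NOT 1) IMPLIES (1 OR 1)) -> 1
  row 23 [10111]: (((NOT 0 XOR NOT 1) IMPLIES NOT 1) IMPLIES (1 OR 1)) -> 1
  row 24 [11000]: (((NOT 1 XOR NOT 1) IMPLIES NOT 0) IMPLIES (1 OR 0)) -> 1
  row 25 [11001]: (((NOT 1 XOR NOT 1) IMPLIES NOT 0) IMPLIES (1 OR 0)) -> 1
  row 26 [11010]: (((NOT 1 XOR NOT 1) IMPLIES NOT 0) IMPLIES (1 OR 0)) -> 1
  row 27 [11011]: (((NOT 1 XOR NOT 1) IMPLIES NOT 0) IMPLIES (1 OR 0)) -> 1
  row 28 [11100]: (((NOT 1 XOR NOT 1) IMPLIES NOT 1) IMPLIES (1 OR 1)) -> 1
  row 29 [11101]: (((NOT 1 XOR NOT 1) IMPLIES NOT 1) IMPLIES (1 OR 1)) -> 1
  row 30 [11110]: (((NOT 1 XOR NOT 1) IMPLIES NOT 1) IMPLIES (1 OR 1)) -> 1
  row 31 [11111]: (((NOT 1 XOR NOT 1) IMPLIES NOT 1) IMPLIES (1 OR 1)) -> 1
Full result column, 4 rows per line (a,b,c fixed per line; d,e runs 00..11 left to right):
  rows 0-3 [a,b,c=000]: 0000  = hex 0
  rows 4-7 [a,b,c=001]: 1111  = hex F
  rows 8-11 [a,b,c=010]: 0000  = hex 0
  rows 12-15 [a,b,c=011]: 1111  = hex F
  rows 16-19 [a,b,c=100]: 1111  = hex F
  rows 20-23 [a,b,c=101]: 1111  = hex F
  rows 24-27 [a,b,c=110]: 1111  = hex F
  rows 28-31 [a,b,c=111]: 1111  = hex F
Output column (row 0 .. row 31) = 00001111000011111111111111111111
Output column grouped in 4s = 0000 1111 0000 1111 1111 1111 1111 1111 = 0x0F0FFFFF
Convert to decimal digit by digit (value = value*16 + digit):
  0 -> 0
  0*16 + 15 (F) = 15
  15*16 + 0 = 240
  240*16 + 15 (F) = 3855
  3855*16 + 15 (F) = 61695
  61695*16 + 15 (F) = 987135
  987135*16 + 15 (F) = 15794175
  15794175*16 + 15 (F) = 252706815
Decimal = 252706815

252706815


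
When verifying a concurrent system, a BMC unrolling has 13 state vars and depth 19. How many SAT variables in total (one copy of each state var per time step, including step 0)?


BMC unrolls to depth k, creating one copy of each state var for steps 0..k.
Step count = 19 + 1 = 20 (steps 0 through 19)
Vars per step = 13
Total = 13 * 20 = 260

260


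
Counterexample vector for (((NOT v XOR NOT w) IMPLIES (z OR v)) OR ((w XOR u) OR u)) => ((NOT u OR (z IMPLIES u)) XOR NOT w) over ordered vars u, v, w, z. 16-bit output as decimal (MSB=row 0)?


F1 = (((NOT v XOR NOT w) IMPLIES (z OR v)) OR ((w XOR u) OR u))
F2 = ((NOT u OR (z IMPLIES u)) XOR NOT w)
Counterexample to F1=>F2 is where F1=1 and F2=0.
Evaluate each row (bits = u,v,w,z, MSB first):
  row 0 [0000]: F1=1 F2=0 -> F1&~F2 -> 1
  row 1 [0001]: F1=1 F2=0 -> F1&~F2 -> 1
  row 2 [0010]: F1=1 F2=1 -> F1&~F2 -> 0
  row 3 [0011]: F1=1 F2=1 -> F1&~F2 -> 0
  row 4 [0100]: F1=1 F2=0 -> F1&~F2 -> 1
  row 5 [0101]: F1=1 F2=0 -> F1&~F2 -> 1
  row 6 [0110]: F1=1 F2=1 -> F1&~F2 -> 0
  row 7 [0111]: F1=1 F2=1 -> F1&~F2 -> 0
  row 8 [1000]: F1=1 F2=0 -> F1&~F2 -> 1
  row 9 [1001]: F1=1 F2=0 -> F1&~F2 -> 1
  row 10 [1010]: F1=1 F2=1 -> F1&~F2 -> 0
  row 11 [1011]: F1=1 F2=1 -> F1&~F2 -> 0
  row 12 [1100]: F1=1 F2=0 -> F1&~F2 -> 1
  row 13 [1101]: F1=1 F2=0 -> F1&~F2 -> 1
  row 14 [1110]: F1=1 F2=1 -> F1&~F2 -> 0
  row 15 [1111]: F1=1 F2=1 -> F1&~F2 -> 0
Full result column, 4 rows per line (u,v fixed per line; w,z runs 00..11 left to right):
  rows 0-3 [u,v=00]: 1100  = hex C
  rows 4-7 [u,v=01]: 1100  = hex C
  rows 8-11 [u,v=10]: 1100  = hex C
  rows 12-15 [u,v=11]: 1100  = hex C
Counterexample vector (row 0 .. row 15) = 1100110011001100
Output column grouped in 4s = 1100 1100 1100 1100 = 0xCCCC
Convert to decimal digit by digit (value = value*16 + digit):
  C -> 12
  12*16 + 12 (C) = 204
  204*16 + 12 (C) = 3276
  3276*16 + 12 (C) = 52428
Decimal = 52428

52428


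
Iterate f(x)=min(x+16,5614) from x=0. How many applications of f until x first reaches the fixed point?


Step 1: x=0, cap=5614, increment=16
Step 2: x grows by 16 each step until capped at 5614; fixed point is x=5614
Step 3: iterations = ceil(5614/16) = 351

351


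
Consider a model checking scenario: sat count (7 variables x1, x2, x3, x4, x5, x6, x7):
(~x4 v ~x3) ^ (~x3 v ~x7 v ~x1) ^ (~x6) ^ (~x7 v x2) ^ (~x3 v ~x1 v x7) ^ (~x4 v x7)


CNF with 6 clauses over 7 vars (128 assignments).
An assignment satisfies CNF iff every clause has >=1 true literal.
Check each row (bits = x1,x2,x3,x4,x5,x6,x7; clause T/F shown):
  row 0 [0000000]: clauses=TTTTTT -> 1
  row 1 [0000001]: clauses=TTTFTT -> 0
  row 2 [0000010]: clauses=TTFTTT -> 0
  row 3 [0000011]: clauses=TTFFTT -> 0
  row 4 [0000100]: clauses=TTTTTT -> 1
  (every remaining row is evaluated the same way; all 128 results are listed next)
Full result column, 8 rows per line (x1,x2,x3,x4 fixed per line; x5,x6,x7 runs 000..111 left to right):
  rows 0-7 [x1,x2,x3,x4=0000]: 10001000  (ones: 2)
  rows 8-15 [x1,x2,x3,x4=0001]: 00000000  (ones: 0)
  rows 16-23 [x1,x2,x3,x4=0010]: 10001000  (ones: 2)
  rows 24-31 [x1,x2,x3,x4=0011]: 00000000  (ones: 0)
  rows 32-39 [x1,x2,x3,x4=0100]: 11001100  (ones: 4)
  rows 40-47 [x1,x2,x3,x4=0101]: 01000100  (ones: 2)
  rows 48-55 [x1,x2,x3,x4=0110]: 11001100  (ones: 4)
  rows 56-63 [x1,x2,x3,x4=0111]: 00000000  (ones: 0)
  rows 64-71 [x1,x2,x3,x4=1000]: 10001000  (ones: 2)
  rows 72-79 [x1,x2,x3,x4=1001]: 00000000  (ones: 0)
  rows 80-87 [x1,x2,x3,x4=1010]: 00000000  (ones: 0)
  rows 88-95 [x1,x2,x3,x4=1011]: 00000000  (ones: 0)
  rows 96-103 [x1,x2,x3,x4=1100]: 11001100  (ones: 4)
  rows 104-111 [x1,x2,x3,x4=1101]: 01000100  (ones: 2)
  rows 112-119 [x1,x2,x3,x4=1110]: 00000000  (ones: 0)
  rows 120-127 [x1,x2,x3,x4=1111]: 00000000  (ones: 0)
Satisfying assignments = 2+0+2+0+4+2+4+0+2+0+0+0+4+2+0+0 = 22

22


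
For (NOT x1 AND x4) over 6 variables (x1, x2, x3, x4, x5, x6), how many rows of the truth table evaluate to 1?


Formula: (NOT x1 AND x4) over 6 vars (64 rows)
Evaluate each row (x1, x2, x3, x4, x5, x6 as bits, MSB first):
  row 0 [000000]: (NOT 0 AND 0) -> 0
  row 1 [000001]: (NOT 0 AND 0) -> 0
  row 2 [000010]: (NOT 0 AND 0) -> 0
  row 3 [000011]: (NOT 0 AND 0) -> 0
  row 4 [000100]: (NOT 0 AND 1) -> 1
  (every remaining row is evaluated the same way; all 64 results are listed next)
Full result column, 8 rows per line (x1,x2,x3 fixed per line; x4,x5,x6 runs 000..111 left to right):
  rows 0-7 [x1,x2,x3=000]: 00001111  (ones: 4)
  rows 8-15 [x1,x2,x3=001]: 00001111  (ones: 4)
  rows 16-23 [x1,x2,x3=010]: 00001111  (ones: 4)
  rows 24-31 [x1,x2,x3=011]: 00001111  (ones: 4)
  rows 32-39 [x1,x2,x3=100]: 00000000  (ones: 0)
  rows 40-47 [x1,x2,x3=101]: 00000000  (ones: 0)
  rows 48-55 [x1,x2,x3=110]: 00000000  (ones: 0)
  rows 56-63 [x1,x2,x3=111]: 00000000  (ones: 0)
Count of 1-rows = 4+4+4+4+0+0+0+0 = 16

16


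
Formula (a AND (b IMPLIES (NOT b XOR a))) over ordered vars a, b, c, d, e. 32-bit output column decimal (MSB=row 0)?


Formula: (a AND (b IMPLIES (NOT b XOR a))) over a, b, c, d, e (32 rows)
Evaluate each row (bits = a,b,c,d,e, MSB first):
  row 0 [00000]: (0 AND (0 IMPLIES (NOT 0 XOR 0))) -> 0
  row 1 [00001]: (0 AND (0 IMPLIES (NOT 0 XOR 0))) -> 0
  row 2 [00010]: (0 AND (0 IMPLIES (NOT 0 XOR 0))) -> 0
  row 3 [00011]: (0 AND (0 IMPLIES (NOT 0 XOR 0))) -> 0
  row 4 [00100]: (0 AND (0 IMPLIES (NOT 0 XOR 0))) -> 0
  row 5 [00101]: (0 AND (0 IMPLIES (NOT 0 XOR 0))) -> 0
  row 6 [00110]: (0 AND (0 IMPLIES (NOT 0 XOR 0))) -> 0
  row 7 [00111]: (0 AND (0 IMPLIES (NOT 0 XOR 0))) -> 0
  row 8 [01000]: (0 AND (1 IMPLIES (NOT 1 XOR 0))) -> 0
  row 9 [01001]: (0 AND (1 IMPLIES (NOT 1 XOR 0))) -> 0
  row 10 [01010]: (0 AND (1 IMPLIES (NOT 1 XOR 0))) -> 0
  row 11 [01011]: (0 AND (1 IMPLIES (NOT 1 XOR 0))) -> 0
  row 12 [01100]: (0 AND (1 IMPLIES (NOT 1 XOR 0))) -> 0
  row 13 [01101]: (0 AND (1 IMPLIES (NOT 1 XOR 0))) -> 0
  row 14 [01110]: (0 AND (1 IMPLIES (NOT 1 XOR 0))) -> 0
  row 15 [01111]: (0 AND (1 IMPLIES (NOT 1 XOR 0))) -> 0
  row 16 [10000]: (1 AND (0 IMPLIES (NOT 0 XOR 1))) -> 1
  row 17 [10001]: (1 AND (0 IMPLIES (NOT 0 XOR 1))) -> 1
  row 18 [10010]: (1 AND (0 IMPLIES (NOT 0 XOR 1))) -> 1
  row 19 [10011]: (1 AND (0 IMPLIES (NOT 0 XOR 1))) -> 1
  row 20 [10100]: (1 AND (0 IMPLIES (NOT 0 XOR 1))) -> 1
  row 21 [10101]: (1 AND (0 IMPLIES (NOT 0 XOR 1))) -> 1
  row 22 [10110]: (1 AND (0 IMPLIES (NOT 0 XOR 1))) -> 1
  row 23 [10111]: (1 AND (0 IMPLIES (NOT 0 XOR 1))) -> 1
  row 24 [11000]: (1 AND (1 IMPLIES (NOT 1 XOR 1))) -> 1
  row 25 [11001]: (1 AND (1 IMPLIES (NOT 1 XOR 1))) -> 1
  row 26 [11010]: (1 AND (1 IMPLIES (NOT 1 XOR 1))) -> 1
  row 27 [11011]: (1 AND (1 IMPLIES (NOT 1 XOR 1))) -> 1
  row 28 [11100]: (1 AND (1 IMPLIES (NOT 1 XOR 1))) -> 1
  row 29 [11101]: (1 AND (1 IMPLIES (NOT 1 XOR 1))) -> 1
  row 30 [11110]: (1 AND (1 IMPLIES (NOT 1 XOR 1))) -> 1
  row 31 [11111]: (1 AND (1 IMPLIES (NOT 1 XOR 1))) -> 1
Full result column, 4 rows per line (a,b,c fixed per line; d,e runs 00..11 left to right):
  rows 0-3 [a,b,c=000]: 0000  = hex 0
  rows 4-7 [a,b,c=001]: 0000  = hex 0
  rows 8-11 [a,b,c=010]: 0000  = hex 0
  rows 12-15 [a,b,c=011]: 0000  = hex 0
  rows 16-19 [a,b,c=100]: 1111  = hex F
  rows 20-23 [a,b,c=101]: 1111  = hex F
  rows 24-27 [a,b,c=110]: 1111  = hex F
  rows 28-31 [a,b,c=111]: 1111  = hex F
Output column (row 0 .. row 31) = 00000000000000001111111111111111
Output column grouped in 4s = 0000 0000 0000 0000 1111 1111 1111 1111 = 0x0000FFFF
Convert to decimal digit by digit (value = value*16 + digit):
  0 -> 0
  0*16 + 0 = 0
  0*16 + 0 = 0
  0*16 + 0 = 0
  0*16 + 15 (F) = 15
  15*16 + 15 (F) = 255
  255*16 + 15 (F) = 4095
  4095*16 + 15 (F) = 65535
Decimal = 65535

65535


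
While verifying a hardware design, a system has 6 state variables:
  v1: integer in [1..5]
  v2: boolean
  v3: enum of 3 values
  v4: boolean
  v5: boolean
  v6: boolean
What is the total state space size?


State space = product of domain sizes of all variables.
Domain sizes:
  v1 (integer in [1..5]): 5
  v2 (boolean): 2
  v3 (enum of 3 values): 3
  v4 (boolean): 2
  v5 (boolean): 2
  v6 (boolean): 2
Product = 5 * 2 * 3 * 2 * 2 * 2 = 240

240


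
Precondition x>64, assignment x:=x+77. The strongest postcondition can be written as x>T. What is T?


Formula: sp(P, x:=E) = exists old_x. (x = E[old_x/x]) AND P[old_x/x] (old_x is the value of x before the assignment; eliminate old_x by solving x = E[old_x/x] for old_x)
Step 1: Precondition P: x>64, i.e. old_x > 64
Step 2: Assignment gives x = old_x + 77, so old_x = x - 77
Step 3: Substitute into P: x - 77 > 64
Step 4: Simplify: x > 64+77 = 141

141


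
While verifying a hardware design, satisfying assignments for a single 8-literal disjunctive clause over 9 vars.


Step 1: Total=2^9=512
Step 2: Unsat when all 8 false: 2^1=2
Step 3: Sat=512-2=510

510


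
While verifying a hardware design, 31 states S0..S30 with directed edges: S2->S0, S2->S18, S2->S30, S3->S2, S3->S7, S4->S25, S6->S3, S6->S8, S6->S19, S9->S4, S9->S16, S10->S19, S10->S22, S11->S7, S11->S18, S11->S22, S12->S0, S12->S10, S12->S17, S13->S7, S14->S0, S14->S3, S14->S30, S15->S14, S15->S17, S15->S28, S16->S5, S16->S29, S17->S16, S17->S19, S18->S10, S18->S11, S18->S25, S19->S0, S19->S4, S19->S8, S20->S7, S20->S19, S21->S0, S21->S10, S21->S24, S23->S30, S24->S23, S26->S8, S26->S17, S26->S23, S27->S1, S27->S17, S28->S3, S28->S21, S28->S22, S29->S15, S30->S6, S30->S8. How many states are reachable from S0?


BFS from S0:
  layer 0: {S0}
Reachable set: {S0}
Count = 1

1


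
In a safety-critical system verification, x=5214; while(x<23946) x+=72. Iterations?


Step 1: x goes from 5214 toward 23946 by 72; the body runs while x<23946, so iterations = ceil((bound-start)/step)
Step 2: Distance=18732
Step 3: ceil(18732/72)=261

261


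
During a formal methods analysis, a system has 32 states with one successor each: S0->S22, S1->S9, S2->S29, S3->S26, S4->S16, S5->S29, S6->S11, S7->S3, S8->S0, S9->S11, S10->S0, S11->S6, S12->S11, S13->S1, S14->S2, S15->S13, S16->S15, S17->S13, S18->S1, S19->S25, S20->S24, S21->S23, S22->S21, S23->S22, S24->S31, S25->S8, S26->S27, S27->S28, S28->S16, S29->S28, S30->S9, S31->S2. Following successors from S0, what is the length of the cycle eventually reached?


Trace from S0 until a state repeats:
  S0 -> S22 -> S21 -> S23 -> S22
S22 first seen at step 1, revisited at step 4.
Cycle length = 4 - 1 = 3

3


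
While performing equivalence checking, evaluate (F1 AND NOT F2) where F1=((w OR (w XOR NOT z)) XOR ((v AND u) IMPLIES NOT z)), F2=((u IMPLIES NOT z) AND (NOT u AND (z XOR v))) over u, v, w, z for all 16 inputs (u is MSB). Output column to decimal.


F1 = ((w OR (w XOR NOT z)) XOR ((v AND u) IMPLIES NOT z))
F2 = ((u IMPLIES NOT z) AND (NOT u AND (z XOR v)))
Counterexample to F1=>F2 is where F1=1 and F2=0.
Evaluate each row (bits = u,v,w,z, MSB first):
  row 0 [0000]: F1=0 F2=0 -> F1&~F2 -> 0
  row 1 [0001]: F1=1 F2=1 -> F1&~F2 -> 0
  row 2 [0010]: F1=0 F2=0 -> F1&~F2 -> 0
  row 3 [0011]: F1=0 F2=1 -> F1&~F2 -> 0
  row 4 [0100]: F1=0 F2=1 -> F1&~F2 -> 0
  row 5 [0101]: F1=1 F2=0 -> F1&~F2 -> 1
  row 6 [0110]: F1=0 F2=1 -> F1&~F2 -> 0
  row 7 [0111]: F1=0 F2=0 -> F1&~F2 -> 0
  row 8 [1000]: F1=0 F2=0 -> F1&~F2 -> 0
  row 9 [1001]: F1=1 F2=0 -> F1&~F2 -> 1
  row 10 [1010]: F1=0 F2=0 -> F1&~F2 -> 0
  row 11 [1011]: F1=0 F2=0 -> F1&~F2 -> 0
  row 12 [1100]: F1=0 F2=0 -> F1&~F2 -> 0
  row 13 [1101]: F1=0 F2=0 -> F1&~F2 -> 0
  row 14 [1110]: F1=0 F2=0 -> F1&~F2 -> 0
  row 15 [1111]: F1=1 F2=0 -> F1&~F2 -> 1
Full result column, 4 rows per line (u,v fixed per line; w,z runs 00..11 left to right):
  rows 0-3 [u,v=00]: 0000  = hex 0
  rows 4-7 [u,v=01]: 0100  = hex 4
  rows 8-11 [u,v=10]: 0100  = hex 4
  rows 12-15 [u,v=11]: 0001  = hex 1
Counterexample vector (row 0 .. row 15) = 0000010001000001
Output column grouped in 4s = 0000 0100 0100 0001 = 0x0441
Convert to decimal digit by digit (value = value*16 + digit):
  0 -> 0
  0*16 + 4 = 4
  4*16 + 4 = 68
  68*16 + 1 = 1089
Decimal = 1089

1089


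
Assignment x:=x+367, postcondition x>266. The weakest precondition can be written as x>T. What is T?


Formula: wp(x:=E, P) = P[E/x] (substitute E for x in postcondition)
Step 1: Postcondition: x>266
Step 2: Substitute x+367 for x: x+367>266
Step 3: Solve for x: x > 266-367 = -101

-101


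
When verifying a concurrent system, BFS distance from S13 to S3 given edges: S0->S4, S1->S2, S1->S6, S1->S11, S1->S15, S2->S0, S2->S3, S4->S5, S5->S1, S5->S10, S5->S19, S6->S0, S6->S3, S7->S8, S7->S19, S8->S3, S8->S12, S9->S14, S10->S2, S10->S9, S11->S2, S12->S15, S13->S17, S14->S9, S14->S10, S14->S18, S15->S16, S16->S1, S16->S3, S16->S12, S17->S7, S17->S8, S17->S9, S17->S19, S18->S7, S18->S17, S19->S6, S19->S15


BFS layer-by-layer from S13:
  dist 0: {S13}
  dist 1: {S17}
  dist 2: {S7, S8, S9, S19}
  dist 3: {S3, S6, S12, S14, S15}
  -> S3 reached at distance 3
Shortest path length = 3

3


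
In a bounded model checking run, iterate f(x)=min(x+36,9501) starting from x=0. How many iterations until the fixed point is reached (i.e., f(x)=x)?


Step 1: x=0, cap=9501, increment=36
Step 2: x grows by 36 each step until capped at 9501; fixed point is x=9501
Step 3: iterations = ceil(9501/36) = 264

264


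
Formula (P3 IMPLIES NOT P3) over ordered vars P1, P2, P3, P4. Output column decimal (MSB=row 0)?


Formula: (P3 IMPLIES NOT P3) over P1, P2, P3, P4 (16 rows)
Evaluate each row (bits = P1,P2,P3,P4, MSB first):
  row 0 [0000]: (0 IMPLIES NOT 0) -> 1
  row 1 [0001]: (0 IMPLIES NOT 0) -> 1
  row 2 [0010]: (1 IMPLIES NOT 1) -> 0
  row 3 [0011]: (1 IMPLIES NOT 1) -> 0
  row 4 [0100]: (0 IMPLIES NOT 0) -> 1
  row 5 [0101]: (0 IMPLIES NOT 0) -> 1
  row 6 [0110]: (1 IMPLIES NOT 1) -> 0
  row 7 [0111]: (1 IMPLIES NOT 1) -> 0
  row 8 [1000]: (0 IMPLIES NOT 0) -> 1
  row 9 [1001]: (0 IMPLIES NOT 0) -> 1
  row 10 [1010]: (1 IMPLIES NOT 1) -> 0
  row 11 [1011]: (1 IMPLIES NOT 1) -> 0
  row 12 [1100]: (0 IMPLIES NOT 0) -> 1
  row 13 [1101]: (0 IMPLIES NOT 0) -> 1
  row 14 [1110]: (1 IMPLIES NOT 1) -> 0
  row 15 [1111]: (1 IMPLIES NOT 1) -> 0
Full result column, 4 rows per line (P1,P2 fixed per line; P3,P4 runs 00..11 left to right):
  rows 0-3 [P1,P2=00]: 1100  = hex C
  rows 4-7 [P1,P2=01]: 1100  = hex C
  rows 8-11 [P1,P2=10]: 1100  = hex C
  rows 12-15 [P1,P2=11]: 1100  = hex C
Output column (row 0 .. row 15) = 1100110011001100
Output column grouped in 4s = 1100 1100 1100 1100 = 0xCCCC
Convert to decimal digit by digit (value = value*16 + digit):
  C -> 12
  12*16 + 12 (C) = 204
  204*16 + 12 (C) = 3276
  3276*16 + 12 (C) = 52428
Decimal = 52428

52428


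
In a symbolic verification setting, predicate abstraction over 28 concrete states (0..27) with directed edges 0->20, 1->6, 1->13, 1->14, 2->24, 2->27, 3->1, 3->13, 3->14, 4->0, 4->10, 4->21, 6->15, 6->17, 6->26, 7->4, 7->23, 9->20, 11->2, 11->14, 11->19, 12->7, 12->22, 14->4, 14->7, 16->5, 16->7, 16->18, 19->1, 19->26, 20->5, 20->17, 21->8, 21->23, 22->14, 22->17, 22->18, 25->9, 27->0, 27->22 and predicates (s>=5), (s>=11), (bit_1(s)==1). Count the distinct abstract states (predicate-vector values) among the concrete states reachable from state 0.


BFS from 0:
Concrete reachable: {0, 5, 17, 20}
Abstract via predicates (s>=5), (s>=11), (bit_1(s)==1):
  (0,0,0) <- {0}
  (1,0,0) <- {5}
  (1,1,0) <- {17, 20}
Distinct abstract states = 3

3


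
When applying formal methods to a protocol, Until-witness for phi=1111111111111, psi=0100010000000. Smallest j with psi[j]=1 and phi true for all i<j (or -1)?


(phi U psi) at 0: need smallest j with psi[j]=1 and phi[i]=1 for all i in [0,j).
Scan from step 0:
  step 0: phi=1, psi=0 -> continue
  step 1: psi=1 and phi held for [0,1) -> witness found
Witness step = 1

1


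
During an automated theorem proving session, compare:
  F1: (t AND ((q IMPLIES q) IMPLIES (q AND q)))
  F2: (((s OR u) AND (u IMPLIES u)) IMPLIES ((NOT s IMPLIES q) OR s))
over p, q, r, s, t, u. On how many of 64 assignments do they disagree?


F1 = (t AND ((q IMPLIES q) IMPLIES (q AND q)))
F2 = (((s OR u) AND (u IMPLIES u)) IMPLIES ((NOT s IMPLIES q) OR s))
Evaluate both on each of 64 rows (bits = p,q,r,s,t,u):
  row 0 [000000]: F1=0 F2=1 (differ) -> 1
  row 1 [000001]: F1=0 F2=0 -> 0
  row 2 [000010]: F1=0 F2=1 (differ) -> 1
  row 3 [000011]: F1=0 F2=0 -> 0
  row 4 [000100]: F1=0 F2=1 (differ) -> 1
  (every remaining row is evaluated the same way; all 64 results are listed next)
Full result column, 8 rows per line (p,q,r fixed per line; s,t,u runs 000..111 left to right):
  rows 0-7 [p,q,r=000]: 10101111  (ones: 6)
  rows 8-15 [p,q,r=001]: 10101111  (ones: 6)
  rows 16-23 [p,q,r=010]: 11001100  (ones: 4)
  rows 24-31 [p,q,r=011]: 11001100  (ones: 4)
  rows 32-39 [p,q,r=100]: 10101111  (ones: 6)
  rows 40-47 [p,q,r=101]: 10101111  (ones: 6)
  rows 48-55 [p,q,r=110]: 11001100  (ones: 4)
  rows 56-63 [p,q,r=111]: 11001100  (ones: 4)
Disagreements = 6+6+4+4+6+6+4+4 = 40

40


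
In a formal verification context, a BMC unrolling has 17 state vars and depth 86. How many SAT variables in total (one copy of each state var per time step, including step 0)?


BMC unrolls to depth k, creating one copy of each state var for steps 0..k.
Step count = 86 + 1 = 87 (steps 0 through 86)
Vars per step = 17
Total = 17 * 87 = 1479

1479


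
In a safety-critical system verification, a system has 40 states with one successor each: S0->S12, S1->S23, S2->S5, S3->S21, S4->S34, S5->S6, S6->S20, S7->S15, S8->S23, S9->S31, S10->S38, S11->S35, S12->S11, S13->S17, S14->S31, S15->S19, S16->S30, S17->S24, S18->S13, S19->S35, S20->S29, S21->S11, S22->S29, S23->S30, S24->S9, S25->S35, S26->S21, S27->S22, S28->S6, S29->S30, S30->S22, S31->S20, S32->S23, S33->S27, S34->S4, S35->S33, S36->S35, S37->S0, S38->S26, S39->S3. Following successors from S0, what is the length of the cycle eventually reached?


Trace from S0 until a state repeats:
  S0 -> S12 -> S11 -> S35 -> S33 -> S27 -> S22 -> S29 -> S30 -> S22
S22 first seen at step 6, revisited at step 9.
Cycle length = 9 - 6 = 3

3


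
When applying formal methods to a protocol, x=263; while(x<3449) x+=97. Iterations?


Step 1: x goes from 263 toward 3449 by 97; the body runs while x<3449, so iterations = ceil((bound-start)/step)
Step 2: Distance=3186
Step 3: ceil(3186/97)=33

33


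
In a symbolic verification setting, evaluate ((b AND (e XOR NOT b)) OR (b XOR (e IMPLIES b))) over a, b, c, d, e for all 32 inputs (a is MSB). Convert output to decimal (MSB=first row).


Formula: ((b AND (e XOR NOT b)) OR (b XOR (e IMPLIES b))) over a, b, c, d, e (32 rows)
Evaluate each row (bits = a,b,c,d,e, MSB first):
  row 0 [00000]: ((0 AND (0 XOR NOT 0)) OR (0 XOR (0 IMPLIES 0))) -> 1
  row 1 [00001]: ((0 AND (1 XOR NOT 0)) OR (0 XOR (1 IMPLIES 0))) -> 0
  row 2 [00010]: ((0 AND (0 XOR NOT 0)) OR (0 XOR (0 IMPLIES 0))) -> 1
  row 3 [00011]: ((0 AND (1 XOR NOT 0)) OR (0 XOR (1 IMPLIES 0))) -> 0
  row 4 [00100]: ((0 AND (0 XOR NOT 0)) OR (0 XOR (0 IMPLIES 0))) -> 1
  row 5 [00101]: ((0 AND (1 XOR NOT 0)) OR (0 XOR (1 IMPLIES 0))) -> 0
  row 6 [00110]: ((0 AND (0 XOR NOT 0)) OR (0 XOR (0 IMPLIES 0))) -> 1
  row 7 [00111]: ((0 AND (1 XOR NOT 0)) OR (0 XOR (1 IMPLIES 0))) -> 0
  row 8 [01000]: ((1 AND (0 XOR NOT 1)) OR (1 XOR (0 IMPLIES 1))) -> 0
  row 9 [01001]: ((1 AND (1 XOR NOT 1)) OR (1 XOR (1 IMPLIES 1))) -> 1
  row 10 [01010]: ((1 AND (0 XOR NOT 1)) OR (1 XOR (0 IMPLIES 1))) -> 0
  row 11 [01011]: ((1 AND (1 XOR NOT 1)) OR (1 XOR (1 IMPLIES 1))) -> 1
  row 12 [01100]: ((1 AND (0 XOR NOT 1)) OR (1 XOR (0 IMPLIES 1))) -> 0
  row 13 [01101]: ((1 AND (1 XOR NOT 1)) OR (1 XOR (1 IMPLIES 1))) -> 1
  row 14 [01110]: ((1 AND (0 XOR NOT 1)) OR (1 XOR (0 IMPLIES 1))) -> 0
  row 15 [01111]: ((1 AND (1 XOR NOT 1)) OR (1 XOR (1 IMPLIES 1))) -> 1
  row 16 [10000]: ((0 AND (0 XOR NOT 0)) OR (0 XOR (0 IMPLIES 0))) -> 1
  row 17 [10001]: ((0 AND (1 XOR NOT 0)) OR (0 XOR (1 IMPLIES 0))) -> 0
  row 18 [10010]: ((0 AND (0 XOR NOT 0)) OR (0 XOR (0 IMPLIES 0))) -> 1
  row 19 [10011]: ((0 AND (1 XOR NOT 0)) OR (0 XOR (1 IMPLIES 0))) -> 0
  row 20 [10100]: ((0 AND (0 XOR NOT 0)) OR (0 XOR (0 IMPLIES 0))) -> 1
  row 21 [10101]: ((0 AND (1 XOR NOT 0)) OR (0 XOR (1 IMPLIES 0))) -> 0
  row 22 [10110]: ((0 AND (0 XOR NOT 0)) OR (0 XOR (0 IMPLIES 0))) -> 1
  row 23 [10111]: ((0 AND (1 XOR NOT 0)) OR (0 XOR (1 IMPLIES 0))) -> 0
  row 24 [11000]: ((1 AND (0 XOR NOT 1)) OR (1 XOR (0 IMPLIES 1))) -> 0
  row 25 [11001]: ((1 AND (1 XOR NOT 1)) OR (1 XOR (1 IMPLIES 1))) -> 1
  row 26 [11010]: ((1 AND (0 XOR NOT 1)) OR (1 XOR (0 IMPLIES 1))) -> 0
  row 27 [11011]: ((1 AND (1 XOR NOT 1)) OR (1 XOR (1 IMPLIES 1))) -> 1
  row 28 [11100]: ((1 AND (0 XOR NOT 1)) OR (1 XOR (0 IMPLIES 1))) -> 0
  row 29 [11101]: ((1 AND (1 XOR NOT 1)) OR (1 XOR (1 IMPLIES 1))) -> 1
  row 30 [11110]: ((1 AND (0 XOR NOT 1)) OR (1 XOR (0 IMPLIES 1))) -> 0
  row 31 [11111]: ((1 AND (1 XOR NOT 1)) OR (1 XOR (1 IMPLIES 1))) -> 1
Full result column, 4 rows per line (a,b,c fixed per line; d,e runs 00..11 left to right):
  rows 0-3 [a,b,c=000]: 1010  = hex A
  rows 4-7 [a,b,c=001]: 1010  = hex A
  rows 8-11 [a,b,c=010]: 0101  = hex 5
  rows 12-15 [a,b,c=011]: 0101  = hex 5
  rows 16-19 [a,b,c=100]: 1010  = hex A
  rows 20-23 [a,b,c=101]: 1010  = hex A
  rows 24-27 [a,b,c=110]: 0101  = hex 5
  rows 28-31 [a,b,c=111]: 0101  = hex 5
Output column (row 0 .. row 31) = 10101010010101011010101001010101
Output column grouped in 4s = 1010 1010 0101 0101 1010 1010 0101 0101 = 0xAA55AA55
Convert to decimal digit by digit (value = value*16 + digit):
  A -> 10
  10*16 + 10 (A) = 170
  170*16 + 5 = 2725
  2725*16 + 5 = 43605
  43605*16 + 10 (A) = 697690
  697690*16 + 10 (A) = 11163050
  11163050*16 + 5 = 178608805
  178608805*16 + 5 = 2857740885
Decimal = 2857740885

2857740885


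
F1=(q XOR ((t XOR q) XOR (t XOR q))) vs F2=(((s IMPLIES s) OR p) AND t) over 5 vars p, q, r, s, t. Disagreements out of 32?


F1 = (q XOR ((t XOR q) XOR (t XOR q)))
F2 = (((s IMPLIES s) OR p) AND t)
Evaluate both on each of 32 rows (bits = p,q,r,s,t):
  row 0 [00000]: F1=0 F2=0 -> 0
  row 1 [00001]: F1=0 F2=1 (differ) -> 1
  row 2 [00010]: F1=0 F2=0 -> 0
  row 3 [00011]: F1=0 F2=1 (differ) -> 1
  row 4 [00100]: F1=0 F2=0 -> 0
  row 5 [00101]: F1=0 F2=1 (differ) -> 1
  row 6 [00110]: F1=0 F2=0 -> 0
  row 7 [00111]: F1=0 F2=1 (differ) -> 1
  row 8 [01000]: F1=1 F2=0 (differ) -> 1
  row 9 [01001]: F1=1 F2=1 -> 0
  row 10 [01010]: F1=1 F2=0 (differ) -> 1
  row 11 [01011]: F1=1 F2=1 -> 0
  row 12 [01100]: F1=1 F2=0 (differ) -> 1
  row 13 [01101]: F1=1 F2=1 -> 0
  row 14 [01110]: F1=1 F2=0 (differ) -> 1
  row 15 [01111]: F1=1 F2=1 -> 0
  row 16 [10000]: F1=0 F2=0 -> 0
  row 17 [10001]: F1=0 F2=1 (differ) -> 1
  row 18 [10010]: F1=0 F2=0 -> 0
  row 19 [10011]: F1=0 F2=1 (differ) -> 1
  row 20 [10100]: F1=0 F2=0 -> 0
  row 21 [10101]: F1=0 F2=1 (differ) -> 1
  row 22 [10110]: F1=0 F2=0 -> 0
  row 23 [10111]: F1=0 F2=1 (differ) -> 1
  row 24 [11000]: F1=1 F2=0 (differ) -> 1
  row 25 [11001]: F1=1 F2=1 -> 0
  row 26 [11010]: F1=1 F2=0 (differ) -> 1
  row 27 [11011]: F1=1 F2=1 -> 0
  row 28 [11100]: F1=1 F2=0 (differ) -> 1
  row 29 [11101]: F1=1 F2=1 -> 0
  row 30 [11110]: F1=1 F2=0 (differ) -> 1
  row 31 [11111]: F1=1 F2=1 -> 0
Full result column, 8 rows per line (p,q fixed per line; r,s,t runs 000..111 left to right):
  rows 0-7 [p,q=00]: 01010101  (ones: 4)
  rows 8-15 [p,q=01]: 10101010  (ones: 4)
  rows 16-23 [p,q=10]: 01010101  (ones: 4)
  rows 24-31 [p,q=11]: 10101010  (ones: 4)
Disagreements = 4+4+4+4 = 16

16


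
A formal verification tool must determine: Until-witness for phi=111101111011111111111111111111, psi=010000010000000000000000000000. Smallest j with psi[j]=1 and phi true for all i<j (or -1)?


(phi U psi) at 0: need smallest j with psi[j]=1 and phi[i]=1 for all i in [0,j).
Scan from step 0:
  step 0: phi=1, psi=0 -> continue
  step 1: psi=1 and phi held for [0,1) -> witness found
Witness step = 1

1


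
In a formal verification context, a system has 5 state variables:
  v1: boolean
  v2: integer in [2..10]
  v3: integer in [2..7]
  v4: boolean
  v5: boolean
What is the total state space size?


State space = product of domain sizes of all variables.
Domain sizes:
  v1 (boolean): 2
  v2 (integer in [2..10]): 9
  v3 (integer in [2..7]): 6
  v4 (boolean): 2
  v5 (boolean): 2
Product = 2 * 9 * 6 * 2 * 2 = 432

432
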